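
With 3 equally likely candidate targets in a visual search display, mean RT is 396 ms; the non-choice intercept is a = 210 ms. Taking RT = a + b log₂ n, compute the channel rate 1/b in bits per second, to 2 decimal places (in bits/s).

8.52 bits/s

Choice component = 396 − 210 = 186 ms over log₂(3) = 1.5850 bits.
b = 186 / 1.5850 = 117.353 ms/bit, so 1/b = 8.521 bits/s.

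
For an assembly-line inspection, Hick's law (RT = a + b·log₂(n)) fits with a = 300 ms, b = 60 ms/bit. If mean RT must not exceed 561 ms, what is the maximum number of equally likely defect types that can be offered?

Information budget: (561 − 300)/60 = 4.3500 bits, so n ≤ 2^4.3500 = 20.393 → at most 20.

20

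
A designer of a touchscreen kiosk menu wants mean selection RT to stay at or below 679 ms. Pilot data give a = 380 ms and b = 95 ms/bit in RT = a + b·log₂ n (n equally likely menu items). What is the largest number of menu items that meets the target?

8

95·log₂ n ≤ 679 − 380 = 299, giving log₂ n ≤ 3.1474 and n ≤ 8.860. The largest whole number is 8.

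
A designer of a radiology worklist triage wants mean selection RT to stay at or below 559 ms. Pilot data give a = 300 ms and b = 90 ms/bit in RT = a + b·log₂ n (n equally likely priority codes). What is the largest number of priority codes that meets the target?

7

Set 300 + 90·log₂ n ≤ 559 → log₂ n ≤ (559 − 300)/90 = 2.8778.
So n ≤ 2^2.8778 = 7.350; the largest integer n is 7.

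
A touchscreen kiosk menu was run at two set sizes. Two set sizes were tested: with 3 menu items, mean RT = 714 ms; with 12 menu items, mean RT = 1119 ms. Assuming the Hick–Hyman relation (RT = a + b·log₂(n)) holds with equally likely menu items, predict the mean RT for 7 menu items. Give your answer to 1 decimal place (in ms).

Fit slope and intercept:
  b = (1119 − 714) / (log₂ 12 − log₂ 3) = 405 / (3.5850 − 1.5850) = 202.500 ms/bit
  a = 714 − 202.500 × 1.5850 = 393.045 ms
Then RT(7) = 393.045 + 202.500 × log₂ 7 = 393.045 + 202.500 × 2.8074 ≈ 961.534 ms.

961.5 ms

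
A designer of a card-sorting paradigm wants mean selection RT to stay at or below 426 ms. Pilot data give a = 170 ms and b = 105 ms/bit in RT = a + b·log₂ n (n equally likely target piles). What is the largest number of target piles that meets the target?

5

105·log₂ n ≤ 426 − 170 = 256, giving log₂ n ≤ 2.4381 and n ≤ 5.419. The largest whole number is 5.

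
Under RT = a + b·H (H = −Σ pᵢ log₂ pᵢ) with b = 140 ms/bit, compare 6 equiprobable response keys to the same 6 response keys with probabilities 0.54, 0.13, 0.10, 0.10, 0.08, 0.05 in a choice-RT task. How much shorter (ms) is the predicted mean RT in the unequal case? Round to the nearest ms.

Equiprobable entropy H₀ = log₂ 6 = 2.5850 bits.
Skewed entropy H = −Σ pᵢ log₂ pᵢ = 2.0347 bits.
ΔRT = b·(H₀ − H) = 140 × 0.5503 = 77.04 ms.

77 ms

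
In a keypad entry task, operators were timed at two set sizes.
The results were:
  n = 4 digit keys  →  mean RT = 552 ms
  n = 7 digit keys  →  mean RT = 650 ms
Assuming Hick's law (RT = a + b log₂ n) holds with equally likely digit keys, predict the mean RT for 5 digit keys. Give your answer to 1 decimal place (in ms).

591.1 ms

Solve the two-equation system in a and b:
  b = (650 − 552) / (log₂ 7 − log₂ 4) = 98 / (2.8074 − 2) = 121.384 ms/bit
  a = 552 − 121.384 × 2 = 309.232 ms
Then RT(5) = 309.232 + 121.384 × log₂ 5 = 309.232 + 121.384 × 2.3219 ≈ 591.077 ms.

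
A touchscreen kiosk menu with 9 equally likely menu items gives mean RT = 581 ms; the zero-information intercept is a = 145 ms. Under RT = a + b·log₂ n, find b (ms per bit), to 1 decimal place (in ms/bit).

log₂(9) = 3.1699 bits.
b = (RT − a)/log₂ n = (581 − 145) / 3.1699 = 137.543 ms/bit.

137.5 ms/bit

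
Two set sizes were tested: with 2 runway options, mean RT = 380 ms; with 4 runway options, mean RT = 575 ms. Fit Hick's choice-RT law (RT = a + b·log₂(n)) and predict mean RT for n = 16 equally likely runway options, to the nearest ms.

965 ms

Solve the two-equation system in a and b:
  b = (575 − 380) / (log₂ 4 − log₂ 2) = 195 / (2 − 1) = 195 ms/bit
  a = 380 − 195 × 1 = 185 ms
Then RT(16) = 185 + 195 × log₂ 16 = 185 + 195 × 4 ≈ 965.000 ms.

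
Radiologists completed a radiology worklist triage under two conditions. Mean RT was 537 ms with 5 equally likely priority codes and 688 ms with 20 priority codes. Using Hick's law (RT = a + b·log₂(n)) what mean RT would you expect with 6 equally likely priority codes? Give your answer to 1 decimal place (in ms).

Fit slope and intercept:
  b = (688 − 537) / (log₂ 20 − log₂ 5) = 151 / (4.3219 − 2.3219) = 75.500 ms/bit
  a = 537 − 75.500 × 2.3219 = 361.694 ms
Then RT(6) = 361.694 + 75.500 × log₂ 6 = 361.694 + 75.500 × 2.5850 ≈ 556.859 ms.

556.9 ms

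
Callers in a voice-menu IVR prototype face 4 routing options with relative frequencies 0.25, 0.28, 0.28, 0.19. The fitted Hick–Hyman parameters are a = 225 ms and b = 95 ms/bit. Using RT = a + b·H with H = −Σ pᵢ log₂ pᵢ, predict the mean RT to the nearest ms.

413 ms

Entropy contributions −pᵢ log₂ pᵢ: 0.5000, 0.5142, 0.5142, 0.4552; sum H = 1.9837 bits.
RT = a + bH = 225 + 95·1.9837 = 413.45 ms.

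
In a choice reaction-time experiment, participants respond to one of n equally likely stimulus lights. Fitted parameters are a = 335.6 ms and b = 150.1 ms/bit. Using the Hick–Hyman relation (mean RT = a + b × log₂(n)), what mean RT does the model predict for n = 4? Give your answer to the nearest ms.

636 ms

log₂(4) = 2 bits, so RT = 335.6 + 150.1 × 2 ≈ 635.800 ms.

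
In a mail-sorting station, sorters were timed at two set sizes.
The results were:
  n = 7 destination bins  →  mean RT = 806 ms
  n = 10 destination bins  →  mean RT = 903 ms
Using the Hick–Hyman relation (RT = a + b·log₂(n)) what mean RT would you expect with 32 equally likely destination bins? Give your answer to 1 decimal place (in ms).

Fit slope and intercept:
  b = (903 − 806) / (log₂ 10 − log₂ 7) = 97 / (3.3219 − 2.8074) = 188.506 ms/bit
  a = 806 − 188.506 × 2.8074 = 276.797 ms
Then RT(32) = 276.797 + 188.506 × log₂ 32 = 276.797 + 188.506 × 5 ≈ 1219.326 ms.

1219.3 ms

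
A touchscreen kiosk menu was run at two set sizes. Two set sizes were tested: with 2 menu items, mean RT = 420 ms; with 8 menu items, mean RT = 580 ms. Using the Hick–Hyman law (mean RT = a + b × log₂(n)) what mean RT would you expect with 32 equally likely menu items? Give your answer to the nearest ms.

With log₂ n on the abscissa the relation is linear; from the two conditions:
  b = (580 − 420) / (log₂ 8 − log₂ 2) = 160 / (3 − 1) = 80 ms/bit
  a = 420 − 80 × 1 = 340 ms
Then RT(32) = 340 + 80 × log₂ 32 = 340 + 80 × 5 ≈ 740.000 ms.

740 ms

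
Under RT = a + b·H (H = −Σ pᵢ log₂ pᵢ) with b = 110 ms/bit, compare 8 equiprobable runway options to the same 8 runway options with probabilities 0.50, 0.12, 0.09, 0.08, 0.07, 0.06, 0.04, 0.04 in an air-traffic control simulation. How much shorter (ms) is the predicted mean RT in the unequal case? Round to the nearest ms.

71 ms

The RT saving is b·ΔH. Equiprobable H₀ = log₂(8) = 3.0000 bits; with the given probabilities H = 2.3548 bits.
b·(H₀ − H) = 110 × (3.0000 − 2.3548) = 70.97 ms.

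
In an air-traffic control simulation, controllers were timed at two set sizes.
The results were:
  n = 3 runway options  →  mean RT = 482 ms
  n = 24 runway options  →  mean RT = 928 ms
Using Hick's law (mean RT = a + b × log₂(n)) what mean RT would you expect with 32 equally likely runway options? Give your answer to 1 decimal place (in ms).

989.7 ms

Fit slope and intercept:
  b = (928 − 482) / (log₂ 24 − log₂ 3) = 446 / (4.5850 − 1.5850) = 148.667 ms/bit
  a = 482 − 148.667 × 1.5850 = 246.369 ms
Then RT(32) = 246.369 + 148.667 × log₂ 32 = 246.369 + 148.667 × 5 ≈ 989.702 ms.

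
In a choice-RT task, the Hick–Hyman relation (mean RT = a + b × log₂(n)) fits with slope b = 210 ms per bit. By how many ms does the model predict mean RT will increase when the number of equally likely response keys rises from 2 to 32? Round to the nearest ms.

840 ms

Only the slope matters, since a is common to both: ΔRT = b·log₂(n₂/n₁).
log₂(32) − log₂(2) = log₂(32/2) = log₂(16) = 4.
ΔRT = 210 × 4.0000 = 840.000 ms.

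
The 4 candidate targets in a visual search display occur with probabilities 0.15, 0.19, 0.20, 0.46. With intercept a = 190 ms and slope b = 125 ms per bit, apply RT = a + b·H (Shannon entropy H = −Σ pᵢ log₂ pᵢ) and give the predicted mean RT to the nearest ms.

H = 0.15·log₂(1/0.15) + 0.19·log₂(1/0.19) + 0.20·log₂(1/0.20) + 0.46·log₂(1/0.46) = 1.8455 bits.
RT = 190 + 125 × 1.8455 = 420.69 ms.

421 ms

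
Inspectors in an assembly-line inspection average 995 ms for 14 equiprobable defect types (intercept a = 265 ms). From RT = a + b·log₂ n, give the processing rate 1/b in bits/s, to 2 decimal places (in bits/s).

5.22 bits/s

Choice component = 995 − 265 = 730 ms over log₂(14) = 3.8074 bits.
b = 730 / 3.8074 = 191.734 ms/bit, so 1/b = 5.216 bits/s.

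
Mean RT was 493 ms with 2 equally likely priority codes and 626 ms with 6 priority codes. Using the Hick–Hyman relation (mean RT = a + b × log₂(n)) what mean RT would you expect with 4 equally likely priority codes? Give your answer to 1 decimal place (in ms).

576.9 ms

Solve the two-equation system in a and b:
  b = (626 − 493) / (log₂ 6 − log₂ 2) = 133 / (2.5850 − 1) = 83.914 ms/bit
  a = 493 − 83.914 × 1 = 409.086 ms
Then RT(4) = 409.086 + 83.914 × log₂ 4 = 409.086 + 83.914 × 2 ≈ 576.914 ms.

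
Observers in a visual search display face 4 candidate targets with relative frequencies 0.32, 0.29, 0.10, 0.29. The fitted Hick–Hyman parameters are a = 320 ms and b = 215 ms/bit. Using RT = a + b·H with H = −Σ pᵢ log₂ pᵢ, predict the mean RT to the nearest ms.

H = 0.32·log₂(1/0.32) + 0.29·log₂(1/0.29) + 0.10·log₂(1/0.10) + 0.29·log₂(1/0.29) = 1.8940 bits.
RT = 320 + 215 × 1.8940 = 727.22 ms.

727 ms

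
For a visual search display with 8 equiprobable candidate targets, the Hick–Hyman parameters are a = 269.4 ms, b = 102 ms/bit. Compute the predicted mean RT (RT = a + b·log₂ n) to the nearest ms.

575 ms

log₂(8) = 3 bits, so RT = 269.4 + 102 × 3 ≈ 575.400 ms.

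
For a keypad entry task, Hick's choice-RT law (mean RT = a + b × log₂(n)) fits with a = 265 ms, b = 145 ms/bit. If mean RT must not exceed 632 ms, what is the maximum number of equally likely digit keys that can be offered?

5

Information budget: (632 − 265)/145 = 2.5310 bits, so n ≤ 2^2.5310 = 5.780 → at most 5.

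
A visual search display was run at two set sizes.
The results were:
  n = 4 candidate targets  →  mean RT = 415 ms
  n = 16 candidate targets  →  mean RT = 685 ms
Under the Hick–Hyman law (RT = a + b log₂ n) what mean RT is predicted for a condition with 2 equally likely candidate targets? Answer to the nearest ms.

With log₂ n on the abscissa the relation is linear; from the two conditions:
  b = (685 − 415) / (log₂ 16 − log₂ 4) = 270 / (4 − 2) = 135 ms/bit
  a = 415 − 135 × 2 = 145 ms
Then RT(2) = 145 + 135 × log₂ 2 = 145 + 135 × 1 ≈ 280.000 ms.

280 ms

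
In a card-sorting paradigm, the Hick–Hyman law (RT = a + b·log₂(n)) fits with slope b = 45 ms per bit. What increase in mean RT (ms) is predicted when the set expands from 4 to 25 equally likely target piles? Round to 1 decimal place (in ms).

119.0 ms

ΔRT = (a + b log₂ n₂) − (a + b log₂ n₁) = b·(log₂ n₂ − log₂ n₁).
log₂(25) − log₂(4) = 4.6439 − 2 = 2.6439.
ΔRT = 45 × 2.6439 = 118.974 ms.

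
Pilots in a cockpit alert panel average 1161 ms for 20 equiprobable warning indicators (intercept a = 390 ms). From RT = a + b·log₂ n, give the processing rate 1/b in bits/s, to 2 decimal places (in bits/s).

5.61 bits/s

Choice component = 1161 − 390 = 771 ms over log₂(20) = 4.3219 bits.
b = 771 / 4.3219 = 178.393 ms/bit, so 1/b = 5.606 bits/s.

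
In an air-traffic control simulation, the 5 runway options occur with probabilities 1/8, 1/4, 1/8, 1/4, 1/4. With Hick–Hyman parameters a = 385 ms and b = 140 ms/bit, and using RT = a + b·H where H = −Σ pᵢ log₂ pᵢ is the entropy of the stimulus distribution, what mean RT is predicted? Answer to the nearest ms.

700 ms

Each term −pᵢ log₂ pᵢ: 0.125·3 + 0.25·2 + 0.125·3 + 0.25·2 + 0.25·2; summed, H = 2.250 bits.
Mean RT = a + bH = 385 + 140·2.250 = 700.00 ms.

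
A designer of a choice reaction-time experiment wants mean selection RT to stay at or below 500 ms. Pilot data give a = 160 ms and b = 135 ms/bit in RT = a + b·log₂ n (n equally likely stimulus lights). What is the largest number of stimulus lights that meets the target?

5

Information budget: (500 − 160)/135 = 2.5185 bits, so n ≤ 2^2.5185 = 5.730 → at most 5.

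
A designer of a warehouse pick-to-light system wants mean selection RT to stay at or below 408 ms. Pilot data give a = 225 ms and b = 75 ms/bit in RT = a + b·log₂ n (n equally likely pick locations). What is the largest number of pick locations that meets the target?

5

Set 225 + 75·log₂ n ≤ 408 → log₂ n ≤ (408 − 225)/75 = 2.4400.
So n ≤ 2^2.4400 = 5.426; the largest integer n is 5.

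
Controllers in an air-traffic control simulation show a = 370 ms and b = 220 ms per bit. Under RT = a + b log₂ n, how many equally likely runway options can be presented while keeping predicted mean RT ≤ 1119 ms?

220·log₂ n ≤ 1119 − 370 = 749, giving log₂ n ≤ 3.4045 and n ≤ 10.589. The largest whole number is 10.

10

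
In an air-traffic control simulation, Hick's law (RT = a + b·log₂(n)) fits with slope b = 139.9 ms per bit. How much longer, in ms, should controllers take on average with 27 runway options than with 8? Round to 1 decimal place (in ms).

245.5 ms

The intercept a cancels: ΔRT = b·(log₂ n₂ − log₂ n₁) = b·log₂(n₂/n₁).
log₂(27) − log₂(8) = 4.7549 − 3 = 1.7549.
ΔRT = 139.9 × 1.7549 = 245.509 ms.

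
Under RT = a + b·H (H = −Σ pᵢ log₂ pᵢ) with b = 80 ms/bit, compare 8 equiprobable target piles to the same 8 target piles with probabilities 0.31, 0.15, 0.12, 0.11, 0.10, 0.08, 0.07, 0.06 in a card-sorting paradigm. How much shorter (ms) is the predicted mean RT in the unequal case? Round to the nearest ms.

The RT saving is b·ΔH. Equiprobable H₀ = log₂(8) = 3.0000 bits; with the given probabilities H = 2.7875 bits.
b·(H₀ − H) = 80 × (3.0000 − 2.7875) = 17.00 ms.

17 ms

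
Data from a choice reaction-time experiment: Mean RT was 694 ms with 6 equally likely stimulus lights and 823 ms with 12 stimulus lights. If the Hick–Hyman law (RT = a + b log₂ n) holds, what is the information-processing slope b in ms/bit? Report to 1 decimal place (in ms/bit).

129.0 ms/bit

Slope: b = (823 − 694) / (log₂ 12 − log₂ 6) = 129/1.0000 = 129.000 ms/bit.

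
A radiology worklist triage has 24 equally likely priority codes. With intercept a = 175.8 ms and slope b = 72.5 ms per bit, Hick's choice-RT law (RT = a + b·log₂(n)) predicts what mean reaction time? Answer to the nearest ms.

508 ms

log₂(24) = 4.5850 bits, so RT = 175.8 + 72.5 × 4.5850 ≈ 508.210 ms.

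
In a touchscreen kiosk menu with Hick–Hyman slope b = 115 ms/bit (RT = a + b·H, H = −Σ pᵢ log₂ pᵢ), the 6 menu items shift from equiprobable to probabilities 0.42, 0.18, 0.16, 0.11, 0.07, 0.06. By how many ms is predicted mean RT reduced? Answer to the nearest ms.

38 ms

The RT saving is b·ΔH. Equiprobable H₀ = log₂(6) = 2.5850 bits; with the given probabilities H = 2.2563 bits.
b·(H₀ − H) = 115 × (2.5850 − 2.2563) = 37.79 ms.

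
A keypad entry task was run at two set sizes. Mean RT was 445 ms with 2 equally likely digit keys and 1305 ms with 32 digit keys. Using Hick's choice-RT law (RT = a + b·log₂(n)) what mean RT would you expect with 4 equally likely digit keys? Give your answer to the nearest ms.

660 ms

With log₂ n on the abscissa the relation is linear; from the two conditions:
  b = (1305 − 445) / (log₂ 32 − log₂ 2) = 860 / (5 − 1) = 215 ms/bit
  a = 445 − 215 × 1 = 230 ms
Then RT(4) = 230 + 215 × log₂ 4 = 230 + 215 × 2 ≈ 660.000 ms.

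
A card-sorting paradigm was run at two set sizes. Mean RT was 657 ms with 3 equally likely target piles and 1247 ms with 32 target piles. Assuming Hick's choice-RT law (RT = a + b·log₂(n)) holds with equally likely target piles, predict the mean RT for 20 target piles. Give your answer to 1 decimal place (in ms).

1129.9 ms

RT is linear in log₂ n, so two points fix the line:
  b = (1247 − 657) / (log₂ 32 − log₂ 3) = 590 / (5 − 1.5850) = 172.765 ms/bit
  a = 657 − 172.765 × 1.5850 = 383.173 ms
Then RT(20) = 383.173 + 172.765 × log₂ 20 = 383.173 + 172.765 × 4.3219 ≈ 1129.853 ms.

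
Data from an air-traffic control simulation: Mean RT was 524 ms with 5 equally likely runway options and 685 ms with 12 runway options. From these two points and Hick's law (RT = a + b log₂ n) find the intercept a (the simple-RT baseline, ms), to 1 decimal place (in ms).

228.0 ms

The slope on a log₂ axis is (685 − 524) / (3.5850 − 2.3219) = 127.471 ms/bit.
a = RT₁ − b·log₂ n₁ = 524 − 127.471 × 2.3219 = 228.022 ms.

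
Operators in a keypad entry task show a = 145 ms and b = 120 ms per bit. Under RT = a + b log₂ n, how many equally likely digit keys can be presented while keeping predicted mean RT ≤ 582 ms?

12

Information budget: (582 − 145)/120 = 3.6417 bits, so n ≤ 2^3.6417 = 12.481 → at most 12.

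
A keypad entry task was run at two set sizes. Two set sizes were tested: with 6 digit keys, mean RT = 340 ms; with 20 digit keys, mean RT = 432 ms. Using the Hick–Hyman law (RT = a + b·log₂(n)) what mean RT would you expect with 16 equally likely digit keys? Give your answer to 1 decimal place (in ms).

414.9 ms

RT is linear in log₂ n, so two points fix the line:
  b = (432 − 340) / (log₂ 20 − log₂ 6) = 92 / (4.3219 − 2.5850) = 52.966 ms/bit
  a = 340 − 52.966 × 2.5850 = 203.085 ms
Then RT(16) = 203.085 + 52.966 × log₂ 16 = 203.085 + 52.966 × 4 ≈ 414.949 ms.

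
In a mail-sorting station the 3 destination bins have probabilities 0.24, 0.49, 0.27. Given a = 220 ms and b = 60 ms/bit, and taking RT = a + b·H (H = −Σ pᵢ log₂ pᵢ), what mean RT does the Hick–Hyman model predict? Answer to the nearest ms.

H = 0.24·log₂(1/0.24) + 0.49·log₂(1/0.49) + 0.27·log₂(1/0.27) = 1.5084 bits.
RT = 220 + 60 × 1.5084 = 310.51 ms.

311 ms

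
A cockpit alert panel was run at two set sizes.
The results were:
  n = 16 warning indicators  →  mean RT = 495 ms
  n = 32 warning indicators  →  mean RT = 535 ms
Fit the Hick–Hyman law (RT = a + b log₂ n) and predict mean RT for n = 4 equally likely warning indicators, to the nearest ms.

415 ms

Fit slope and intercept:
  b = (535 − 495) / (log₂ 32 − log₂ 16) = 40 / (5 − 4) = 40 ms/bit
  a = 495 − 40 × 4 = 335 ms
Then RT(4) = 335 + 40 × log₂ 4 = 335 + 40 × 2 ≈ 415.000 ms.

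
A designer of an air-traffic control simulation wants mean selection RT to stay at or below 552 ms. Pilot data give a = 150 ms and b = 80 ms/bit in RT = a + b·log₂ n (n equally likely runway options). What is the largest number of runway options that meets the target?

32

Set 150 + 80·log₂ n ≤ 552 → log₂ n ≤ (552 − 150)/80 = 5.0250.
So n ≤ 2^5.0250 = 32.559; the largest integer n is 32.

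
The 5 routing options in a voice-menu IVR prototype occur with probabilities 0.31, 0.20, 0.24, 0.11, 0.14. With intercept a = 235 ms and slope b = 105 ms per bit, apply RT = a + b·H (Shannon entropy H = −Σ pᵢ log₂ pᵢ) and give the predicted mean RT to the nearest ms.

Entropy contributions −pᵢ log₂ pᵢ: 0.5238, 0.4644, 0.4941, 0.3503, 0.3971; sum H = 2.2297 bits.
RT = a + bH = 235 + 105·2.2297 = 469.12 ms.

469 ms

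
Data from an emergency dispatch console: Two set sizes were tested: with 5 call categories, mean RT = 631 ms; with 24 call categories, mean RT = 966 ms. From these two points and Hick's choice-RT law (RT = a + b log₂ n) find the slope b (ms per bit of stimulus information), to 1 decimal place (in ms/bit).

Slope: b = (966 − 631) / (log₂ 24 − log₂ 5) = 335/2.2630 = 148.031 ms/bit.

148.0 ms/bit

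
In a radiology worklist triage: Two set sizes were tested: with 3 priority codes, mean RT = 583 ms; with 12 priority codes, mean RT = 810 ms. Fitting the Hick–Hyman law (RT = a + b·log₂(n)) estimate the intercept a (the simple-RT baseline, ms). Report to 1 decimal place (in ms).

403.1 ms

The slope on a log₂ axis is (810 − 583) / (3.5850 − 1.5850) = 113.500 ms/bit.
Intercept: a = 583 − 113.500·log₂(3) = 403.107 ms.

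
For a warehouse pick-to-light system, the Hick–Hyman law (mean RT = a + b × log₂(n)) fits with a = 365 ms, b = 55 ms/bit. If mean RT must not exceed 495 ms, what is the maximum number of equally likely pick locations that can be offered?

5

55·log₂ n ≤ 495 − 365 = 130, giving log₂ n ≤ 2.3636 and n ≤ 5.147. The largest whole number is 5.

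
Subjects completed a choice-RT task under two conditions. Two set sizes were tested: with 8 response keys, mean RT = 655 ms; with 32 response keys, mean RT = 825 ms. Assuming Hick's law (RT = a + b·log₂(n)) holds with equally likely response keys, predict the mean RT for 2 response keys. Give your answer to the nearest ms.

Solve the two-equation system in a and b:
  b = (825 − 655) / (log₂ 32 − log₂ 8) = 170 / (5 − 3) = 85 ms/bit
  a = 655 − 85 × 3 = 400 ms
Then RT(2) = 400 + 85 × log₂ 2 = 400 + 85 × 1 ≈ 485.000 ms.

485 ms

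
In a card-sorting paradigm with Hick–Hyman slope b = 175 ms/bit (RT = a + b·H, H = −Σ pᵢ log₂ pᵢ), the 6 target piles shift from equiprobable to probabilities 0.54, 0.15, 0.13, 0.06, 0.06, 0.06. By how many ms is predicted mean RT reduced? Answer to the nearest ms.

The RT saving is b·ΔH. Equiprobable H₀ = log₂(6) = 2.5850 bits; with the given probabilities H = 2.0038 bits.
b·(H₀ − H) = 175 × (2.5850 − 2.0038) = 101.70 ms.

102 ms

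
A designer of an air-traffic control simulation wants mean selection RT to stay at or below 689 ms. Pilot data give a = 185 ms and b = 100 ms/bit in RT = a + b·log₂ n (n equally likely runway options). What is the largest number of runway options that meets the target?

32

Information budget: (689 − 185)/100 = 5.0400 bits, so n ≤ 2^5.0400 = 32.900 → at most 32.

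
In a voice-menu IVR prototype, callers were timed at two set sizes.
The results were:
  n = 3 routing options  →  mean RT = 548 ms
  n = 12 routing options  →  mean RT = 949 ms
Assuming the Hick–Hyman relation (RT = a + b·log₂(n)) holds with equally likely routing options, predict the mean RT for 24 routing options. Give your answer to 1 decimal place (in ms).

RT is linear in log₂ n, so two points fix the line:
  b = (949 − 548) / (log₂ 12 − log₂ 3) = 401 / (3.5850 − 1.5850) = 200.500 ms/bit
  a = 548 − 200.500 × 1.5850 = 230.215 ms
Then RT(24) = 230.215 + 200.500 × log₂ 24 = 230.215 + 200.500 × 4.5850 ≈ 1149.500 ms.

1149.5 ms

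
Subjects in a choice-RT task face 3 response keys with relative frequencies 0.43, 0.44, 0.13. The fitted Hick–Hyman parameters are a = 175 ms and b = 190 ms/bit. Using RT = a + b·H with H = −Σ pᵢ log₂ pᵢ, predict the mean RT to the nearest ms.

446 ms

H = 0.43·log₂(1/0.43) + 0.44·log₂(1/0.44) + 0.13·log₂(1/0.13) = 1.4274 bits.
RT = 175 + 190 × 1.4274 = 446.20 ms.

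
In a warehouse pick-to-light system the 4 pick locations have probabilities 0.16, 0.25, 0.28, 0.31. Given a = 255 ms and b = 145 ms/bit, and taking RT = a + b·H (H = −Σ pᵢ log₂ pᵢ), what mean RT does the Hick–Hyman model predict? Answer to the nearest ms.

Entropy contributions −pᵢ log₂ pᵢ: 0.4230, 0.5000, 0.5142, 0.5238; sum H = 1.9610 bits.
RT = a + bH = 255 + 145·1.9610 = 539.35 ms.

539 ms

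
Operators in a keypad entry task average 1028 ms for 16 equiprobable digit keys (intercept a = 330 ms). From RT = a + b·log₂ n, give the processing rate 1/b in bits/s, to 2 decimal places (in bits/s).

Choice component = 1028 − 330 = 698 ms over log₂(16) = 4 bits.
b = 698 / 4 = 174.500 ms/bit, so 1/b = 5.731 bits/s.

5.73 bits/s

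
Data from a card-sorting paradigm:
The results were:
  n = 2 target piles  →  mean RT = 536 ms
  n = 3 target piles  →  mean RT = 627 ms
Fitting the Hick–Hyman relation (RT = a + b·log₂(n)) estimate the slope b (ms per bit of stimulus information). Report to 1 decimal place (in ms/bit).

155.6 ms/bit

Slope: b = (627 − 536) / (log₂ 3 − log₂ 2) = 91/0.5850 = 155.566 ms/bit.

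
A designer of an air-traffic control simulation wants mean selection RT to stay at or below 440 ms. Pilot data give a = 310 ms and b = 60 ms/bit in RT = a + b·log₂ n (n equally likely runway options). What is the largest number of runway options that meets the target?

60·log₂ n ≤ 440 − 310 = 130, giving log₂ n ≤ 2.1667 and n ≤ 4.490. The largest whole number is 4.

4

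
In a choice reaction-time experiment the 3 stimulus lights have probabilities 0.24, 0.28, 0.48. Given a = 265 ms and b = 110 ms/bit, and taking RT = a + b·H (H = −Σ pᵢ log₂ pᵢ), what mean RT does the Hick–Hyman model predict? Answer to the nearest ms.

Entropy contributions −pᵢ log₂ pᵢ: 0.4941, 0.5142, 0.5083; sum H = 1.5166 bits.
RT = a + bH = 265 + 110·1.5166 = 431.83 ms.

432 ms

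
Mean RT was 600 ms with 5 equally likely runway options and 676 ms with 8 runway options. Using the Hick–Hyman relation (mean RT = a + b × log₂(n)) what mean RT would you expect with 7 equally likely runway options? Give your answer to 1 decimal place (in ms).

With log₂ n on the abscissa the relation is linear; from the two conditions:
  b = (676 − 600) / (log₂ 8 − log₂ 5) = 76 / (3 − 2.3219) = 112.083 ms/bit
  a = 600 − 112.083 × 2.3219 = 339.752 ms
Then RT(7) = 339.752 + 112.083 × log₂ 7 = 339.752 + 112.083 × 2.8074 ≈ 654.408 ms.

654.4 ms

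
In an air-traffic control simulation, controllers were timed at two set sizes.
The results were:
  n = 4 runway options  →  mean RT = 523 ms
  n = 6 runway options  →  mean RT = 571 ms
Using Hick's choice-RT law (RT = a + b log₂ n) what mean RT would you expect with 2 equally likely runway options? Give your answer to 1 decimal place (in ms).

440.9 ms

Fit slope and intercept:
  b = (571 − 523) / (log₂ 6 − log₂ 4) = 48 / (2.5850 − 2) = 82.057 ms/bit
  a = 523 − 82.057 × 2 = 358.887 ms
Then RT(2) = 358.887 + 82.057 × log₂ 2 = 358.887 + 82.057 × 1 ≈ 440.943 ms.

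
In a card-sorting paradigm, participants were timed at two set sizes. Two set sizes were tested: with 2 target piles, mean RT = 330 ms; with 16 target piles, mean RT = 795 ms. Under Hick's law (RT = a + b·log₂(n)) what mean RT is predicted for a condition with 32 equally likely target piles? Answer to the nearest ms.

950 ms

Solve the two-equation system in a and b:
  b = (795 − 330) / (log₂ 16 − log₂ 2) = 465 / (4 − 1) = 155 ms/bit
  a = 330 − 155 × 1 = 175 ms
Then RT(32) = 175 + 155 × log₂ 32 = 175 + 155 × 5 ≈ 950.000 ms.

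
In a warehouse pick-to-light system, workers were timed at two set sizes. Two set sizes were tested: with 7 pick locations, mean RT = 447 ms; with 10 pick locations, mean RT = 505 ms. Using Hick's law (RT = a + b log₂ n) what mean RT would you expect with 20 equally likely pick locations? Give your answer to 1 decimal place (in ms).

With log₂ n on the abscissa the relation is linear; from the two conditions:
  b = (505 − 447) / (log₂ 10 − log₂ 7) = 58 / (3.3219 − 2.8074) = 112.715 ms/bit
  a = 447 − 112.715 × 2.8074 = 130.570 ms
Then RT(20) = 130.570 + 112.715 × log₂ 20 = 130.570 + 112.715 × 4.3219 ≈ 617.715 ms.

617.7 ms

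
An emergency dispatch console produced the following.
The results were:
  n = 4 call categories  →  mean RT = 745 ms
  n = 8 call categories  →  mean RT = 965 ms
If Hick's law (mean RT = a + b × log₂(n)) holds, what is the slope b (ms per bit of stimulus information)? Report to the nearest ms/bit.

b = (RT₂ − RT₁)/(log₂ n₂ − log₂ n₁) = (965 − 745)/(3 − 2) = 220 ms/bit.

220 ms/bit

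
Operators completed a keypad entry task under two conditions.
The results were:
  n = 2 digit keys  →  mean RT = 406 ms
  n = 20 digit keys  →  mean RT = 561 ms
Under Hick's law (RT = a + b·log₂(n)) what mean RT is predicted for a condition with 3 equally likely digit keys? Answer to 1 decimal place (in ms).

With log₂ n on the abscissa the relation is linear; from the two conditions:
  b = (561 − 406) / (log₂ 20 − log₂ 2) = 155 / (4.3219 − 1) = 46.660 ms/bit
  a = 406 − 46.660 × 1 = 359.340 ms
Then RT(3) = 359.340 + 46.660 × log₂ 3 = 359.340 + 46.660 × 1.5850 ≈ 433.294 ms.

433.3 ms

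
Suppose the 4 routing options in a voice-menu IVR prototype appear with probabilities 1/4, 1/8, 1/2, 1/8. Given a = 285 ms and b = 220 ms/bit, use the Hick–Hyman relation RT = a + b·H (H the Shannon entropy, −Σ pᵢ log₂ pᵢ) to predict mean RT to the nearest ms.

H = −Σ pᵢ log₂ pᵢ = 0.25·2 + 0.125·3 + 0.5·1 + 0.125·3 = 1.750 bits.
RT = 285 + 220 × 1.750 = 670.00 ms.

670 ms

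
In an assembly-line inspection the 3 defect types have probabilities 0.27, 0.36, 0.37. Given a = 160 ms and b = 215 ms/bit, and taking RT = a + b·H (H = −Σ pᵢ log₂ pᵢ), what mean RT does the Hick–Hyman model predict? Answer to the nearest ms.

498 ms

H = 0.27·log₂(1/0.27) + 0.36·log₂(1/0.36) + 0.37·log₂(1/0.37) = 1.5714 bits.
RT = 160 + 215 × 1.5714 = 497.84 ms.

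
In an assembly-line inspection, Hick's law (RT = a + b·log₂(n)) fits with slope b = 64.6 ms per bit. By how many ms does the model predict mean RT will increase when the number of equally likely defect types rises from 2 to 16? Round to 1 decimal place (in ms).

193.8 ms

The intercept a cancels: ΔRT = b·(log₂ n₂ − log₂ n₁) = b·log₂(n₂/n₁).
log₂(16) − log₂(2) = log₂(16/2) = log₂(8) = 3.
ΔRT = 64.6 × 3.0000 = 193.800 ms.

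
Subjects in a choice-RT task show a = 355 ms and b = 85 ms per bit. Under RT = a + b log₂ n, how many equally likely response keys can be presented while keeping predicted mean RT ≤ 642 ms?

85·log₂ n ≤ 642 − 355 = 287, giving log₂ n ≤ 3.3765 and n ≤ 10.385. The largest whole number is 10.

10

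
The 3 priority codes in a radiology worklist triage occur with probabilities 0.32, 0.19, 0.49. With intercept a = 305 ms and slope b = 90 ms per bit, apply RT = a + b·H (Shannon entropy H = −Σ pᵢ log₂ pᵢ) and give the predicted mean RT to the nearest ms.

439 ms

Entropy contributions −pᵢ log₂ pᵢ: 0.5260, 0.4552, 0.5043; sum H = 1.4855 bits.
RT = a + bH = 305 + 90·1.4855 = 438.70 ms.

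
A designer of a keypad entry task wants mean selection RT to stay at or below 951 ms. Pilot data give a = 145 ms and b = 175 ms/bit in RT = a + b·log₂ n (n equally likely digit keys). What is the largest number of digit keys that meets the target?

175·log₂ n ≤ 951 − 145 = 806, giving log₂ n ≤ 4.6057 and n ≤ 24.348. The largest whole number is 24.

24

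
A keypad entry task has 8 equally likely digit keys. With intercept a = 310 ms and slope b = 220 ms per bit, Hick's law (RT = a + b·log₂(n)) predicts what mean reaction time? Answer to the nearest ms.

log₂(8) = 3 bits, so RT = 310 + 220 × 3 ≈ 970.000 ms.

970 ms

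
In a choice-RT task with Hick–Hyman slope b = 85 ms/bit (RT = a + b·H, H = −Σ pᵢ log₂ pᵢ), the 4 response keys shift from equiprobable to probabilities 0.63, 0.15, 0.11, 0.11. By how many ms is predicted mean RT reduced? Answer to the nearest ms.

The RT saving is b·ΔH. Equiprobable H₀ = log₂(4) = 2.0000 bits; with the given probabilities H = 1.5311 bits.
b·(H₀ − H) = 85 × (2.0000 − 1.5311) = 39.86 ms.

40 ms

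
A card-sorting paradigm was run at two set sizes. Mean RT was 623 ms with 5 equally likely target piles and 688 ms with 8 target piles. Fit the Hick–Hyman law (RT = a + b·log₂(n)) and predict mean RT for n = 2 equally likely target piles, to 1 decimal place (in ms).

Fit slope and intercept:
  b = (688 − 623) / (log₂ 8 − log₂ 5) = 65 / (3 − 2.3219) = 95.860 ms/bit
  a = 623 − 95.860 × 2.3219 = 400.420 ms
Then RT(2) = 400.420 + 95.860 × log₂ 2 = 400.420 + 95.860 × 1 ≈ 496.280 ms.

496.3 ms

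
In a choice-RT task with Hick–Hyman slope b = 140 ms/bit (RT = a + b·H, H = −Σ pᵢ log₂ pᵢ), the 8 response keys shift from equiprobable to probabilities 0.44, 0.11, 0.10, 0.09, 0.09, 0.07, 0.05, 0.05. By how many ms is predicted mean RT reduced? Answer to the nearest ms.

The RT saving is b·ΔH. Equiprobable H₀ = log₂(8) = 3.0000 bits; with the given probabilities H = 2.5297 bits.
b·(H₀ − H) = 140 × (3.0000 − 2.5297) = 65.84 ms.

66 ms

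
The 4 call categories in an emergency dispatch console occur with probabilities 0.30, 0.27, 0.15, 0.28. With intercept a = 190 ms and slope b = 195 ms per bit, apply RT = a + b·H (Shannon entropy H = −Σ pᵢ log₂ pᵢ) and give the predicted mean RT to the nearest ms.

571 ms

H = 0.30·log₂(1/0.30) + 0.27·log₂(1/0.27) + 0.15·log₂(1/0.15) + 0.28·log₂(1/0.28) = 1.9559 bits.
RT = 190 + 195 × 1.9559 = 571.40 ms.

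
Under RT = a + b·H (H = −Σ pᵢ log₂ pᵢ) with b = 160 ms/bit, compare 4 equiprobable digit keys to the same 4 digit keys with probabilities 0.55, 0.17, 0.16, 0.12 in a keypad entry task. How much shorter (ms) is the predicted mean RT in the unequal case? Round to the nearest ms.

48 ms

Equiprobable entropy H₀ = log₂ 4 = 2.0000 bits.
Skewed entropy H = −Σ pᵢ log₂ pᵢ = 1.6990 bits.
ΔRT = b·(H₀ − H) = 160 × 0.3010 = 48.15 ms.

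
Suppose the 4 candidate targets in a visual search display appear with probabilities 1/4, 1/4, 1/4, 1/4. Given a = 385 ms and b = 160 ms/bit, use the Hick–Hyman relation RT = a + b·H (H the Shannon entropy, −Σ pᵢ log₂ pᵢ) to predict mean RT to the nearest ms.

705 ms

H = −Σ pᵢ log₂ pᵢ = 0.25·2 + 0.25·2 + 0.25·2 + 0.25·2 = 2.000 bits.
RT = 385 + 160 × 2.000 = 705.00 ms.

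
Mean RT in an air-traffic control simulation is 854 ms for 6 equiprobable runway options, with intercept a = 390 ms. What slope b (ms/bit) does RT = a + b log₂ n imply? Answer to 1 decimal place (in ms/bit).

179.5 ms/bit

b = (854 − 390) / log₂(6) = 464 / 2.5850 = 179.500 ms/bit.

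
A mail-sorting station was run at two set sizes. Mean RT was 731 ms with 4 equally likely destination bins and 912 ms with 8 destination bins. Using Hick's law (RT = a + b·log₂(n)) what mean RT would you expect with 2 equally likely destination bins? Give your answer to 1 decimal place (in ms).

550.0 ms

With log₂ n on the abscissa the relation is linear; from the two conditions:
  b = (912 − 731) / (log₂ 8 − log₂ 4) = 181 / (3 − 2) = 181.000 ms/bit
  a = 731 − 181.000 × 2 = 369.000 ms
Then RT(2) = 369.000 + 181.000 × log₂ 2 = 369.000 + 181.000 × 1 ≈ 550.000 ms.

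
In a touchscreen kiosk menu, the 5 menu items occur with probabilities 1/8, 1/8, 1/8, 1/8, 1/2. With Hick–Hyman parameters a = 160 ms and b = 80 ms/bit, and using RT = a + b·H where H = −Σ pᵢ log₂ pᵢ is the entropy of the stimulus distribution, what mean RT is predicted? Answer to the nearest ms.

H = −Σ pᵢ log₂ pᵢ = 0.125·3 + 0.125·3 + 0.125·3 + 0.125·3 + 0.5·1 = 2.000 bits.
RT = 160 + 80 × 2.000 = 320.00 ms.

320 ms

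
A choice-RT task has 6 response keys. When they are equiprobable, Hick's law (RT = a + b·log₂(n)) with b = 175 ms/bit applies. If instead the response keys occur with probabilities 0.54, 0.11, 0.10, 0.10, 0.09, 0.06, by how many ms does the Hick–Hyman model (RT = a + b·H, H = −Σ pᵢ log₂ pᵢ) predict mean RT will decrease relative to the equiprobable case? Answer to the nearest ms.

93 ms

The RT saving is b·ΔH. Equiprobable H₀ = log₂(6) = 2.5850 bits; with the given probabilities H = 2.0509 bits.
b·(H₀ − H) = 175 × (2.5850 − 2.0509) = 93.46 ms.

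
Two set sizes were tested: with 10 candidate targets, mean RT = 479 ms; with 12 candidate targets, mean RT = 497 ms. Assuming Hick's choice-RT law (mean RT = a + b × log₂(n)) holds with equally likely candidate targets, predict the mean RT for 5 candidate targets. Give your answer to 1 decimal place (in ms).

With log₂ n on the abscissa the relation is linear; from the two conditions:
  b = (497 − 479) / (log₂ 12 − log₂ 10) = 18 / (3.5850 − 3.3219) = 68.432 ms/bit
  a = 479 − 68.432 × 3.3219 = 251.673 ms
Then RT(5) = 251.673 + 68.432 × log₂ 5 = 251.673 + 68.432 × 2.3219 ≈ 410.568 ms.

410.6 ms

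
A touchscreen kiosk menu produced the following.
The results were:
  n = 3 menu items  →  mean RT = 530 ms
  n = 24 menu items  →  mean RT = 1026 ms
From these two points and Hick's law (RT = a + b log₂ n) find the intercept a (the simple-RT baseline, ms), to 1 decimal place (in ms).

268.0 ms

Slope: b = (1026 − 530) / (log₂ 24 − log₂ 3) = 496/3.0000 = 165.333 ms/bit.
Intercept: a = 530 − 165.333·log₂(3) = 267.953 ms.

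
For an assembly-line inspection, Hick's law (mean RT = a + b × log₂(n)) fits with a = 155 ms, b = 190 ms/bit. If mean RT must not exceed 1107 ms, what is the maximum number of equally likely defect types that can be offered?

32

Set 155 + 190·log₂ n ≤ 1107 → log₂ n ≤ (1107 − 155)/190 = 5.0105.
So n ≤ 2^5.0105 = 32.234; the largest integer n is 32.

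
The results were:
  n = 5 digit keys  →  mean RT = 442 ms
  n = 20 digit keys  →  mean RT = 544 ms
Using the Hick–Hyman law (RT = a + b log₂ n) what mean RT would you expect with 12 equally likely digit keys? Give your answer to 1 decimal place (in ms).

Solve the two-equation system in a and b:
  b = (544 − 442) / (log₂ 20 − log₂ 5) = 102 / (4.3219 − 2.3219) = 51.000 ms/bit
  a = 442 − 51.000 × 2.3219 = 323.582 ms
Then RT(12) = 323.582 + 51.000 × log₂ 12 = 323.582 + 51.000 × 3.5850 ≈ 506.415 ms.

506.4 ms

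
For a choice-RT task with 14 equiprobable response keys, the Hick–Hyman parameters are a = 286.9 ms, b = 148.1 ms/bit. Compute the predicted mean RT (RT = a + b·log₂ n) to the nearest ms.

log₂(14) = 3.8074 bits, so RT = 286.9 + 148.1 × 3.8074 ≈ 850.769 ms.

851 ms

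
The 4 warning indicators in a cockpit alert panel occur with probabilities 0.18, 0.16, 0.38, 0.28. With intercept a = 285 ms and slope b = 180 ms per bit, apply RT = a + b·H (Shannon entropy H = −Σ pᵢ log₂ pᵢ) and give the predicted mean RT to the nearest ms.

Entropy contributions −pᵢ log₂ pᵢ: 0.4453, 0.4230, 0.5305, 0.5142; sum H = 1.9130 bits.
RT = a + bH = 285 + 180·1.9130 = 629.34 ms.

629 ms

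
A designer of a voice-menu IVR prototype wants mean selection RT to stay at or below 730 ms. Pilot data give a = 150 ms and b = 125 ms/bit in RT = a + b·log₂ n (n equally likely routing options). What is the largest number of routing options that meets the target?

24

Information budget: (730 − 150)/125 = 4.6400 bits, so n ≤ 2^4.6400 = 24.933 → at most 24.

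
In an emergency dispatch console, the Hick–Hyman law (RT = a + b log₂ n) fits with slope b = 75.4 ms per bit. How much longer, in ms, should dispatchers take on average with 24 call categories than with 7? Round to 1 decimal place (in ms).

The intercept a cancels: ΔRT = b·(log₂ n₂ − log₂ n₁) = b·log₂(n₂/n₁).
log₂(24) − log₂(7) = 4.5850 − 2.8074 = 1.7776.
ΔRT = 75.4 × 1.7776 = 134.032 ms.

134.0 ms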